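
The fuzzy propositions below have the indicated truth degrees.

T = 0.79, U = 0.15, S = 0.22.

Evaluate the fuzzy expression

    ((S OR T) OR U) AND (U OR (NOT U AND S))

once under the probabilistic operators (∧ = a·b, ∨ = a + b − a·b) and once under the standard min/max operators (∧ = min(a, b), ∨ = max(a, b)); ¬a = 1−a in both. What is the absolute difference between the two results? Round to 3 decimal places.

0.046

Under probabilistic:
  S OR T = a + b − a·b on (0.2200, 0.7900) = 0.8362
  (S OR T) OR U = a + b − a·b on (0.8362, 0.1500) = 0.8608
  NOT U = 1 − 0.1500 = 0.8500
  NOT U AND S = a·b on (0.8500, 0.2200) = 0.1870
  U OR (NOT U AND S) = a + b − a·b on (0.1500, 0.1870) = 0.3089
  ((S OR T) OR U) AND (U OR (NOT U AND S)) = a·b on (0.8608, 0.3089) = 0.2659
  → value = 0.2659
Under standard min/max:
  S OR T = max(a, b) on (0.22, 0.79) = 0.79
  (S OR T) OR U = max(a, b) on (0.79, 0.15) = 0.79
  NOT U = 1 − 0.15 = 0.85
  NOT U AND S = min(a, b) on (0.85, 0.22) = 0.22
  U OR (NOT U AND S) = max(a, b) on (0.15, 0.22) = 0.22
  ((S OR T) OR U) AND (U OR (NOT U AND S)) = min(a, b) on (0.79, 0.22) = 0.22
  → value = 0.2200
|0.2659 − 0.2200| = 0.046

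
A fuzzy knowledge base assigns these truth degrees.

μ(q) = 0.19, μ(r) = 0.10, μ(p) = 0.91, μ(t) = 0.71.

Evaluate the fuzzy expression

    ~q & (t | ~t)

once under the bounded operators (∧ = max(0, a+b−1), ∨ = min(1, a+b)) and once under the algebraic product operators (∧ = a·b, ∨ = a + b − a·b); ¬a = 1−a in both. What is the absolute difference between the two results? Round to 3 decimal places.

Under bounded:
  ~q = 1 − 0.19 = 0.81
  ~t = 1 − 0.71 = 0.29
  t | ~t = min(1, a+b) on (0.71, 0.29) = 1.00
  ~q & (t | ~t) = max(0, a+b−1) on (0.81, 1.00) = 0.81
  → value = 0.8100
Under algebraic product:
  ~q = 1 − 0.1900 = 0.8100
  ~t = 1 − 0.7100 = 0.2900
  t | ~t = a + b − a·b on (0.7100, 0.2900) = 0.7941
  ~q & (t | ~t) = a·b on (0.8100, 0.7941) = 0.6432
  → value = 0.6432
|0.8100 − 0.6432| = 0.167

0.167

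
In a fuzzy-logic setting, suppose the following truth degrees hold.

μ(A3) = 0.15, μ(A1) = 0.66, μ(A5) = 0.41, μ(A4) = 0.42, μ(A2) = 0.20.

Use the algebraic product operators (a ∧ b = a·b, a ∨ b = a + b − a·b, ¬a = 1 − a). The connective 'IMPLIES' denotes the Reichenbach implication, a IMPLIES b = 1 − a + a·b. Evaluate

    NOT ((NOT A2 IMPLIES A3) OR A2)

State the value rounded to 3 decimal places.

0.544

NOT A2 = 1 − 0.2000 = 0.8000
NOT A2 IMPLIES A3  [Reichenbach: 1 − a + a·b] with a=0.8000, b=0.1500 → 0.3200
(NOT A2 IMPLIES A3) OR A2 = a + b − a·b on (0.3200, 0.2000) = 0.4560
NOT ((NOT A2 IMPLIES A3) OR A2) = 1 − 0.4560 = 0.5440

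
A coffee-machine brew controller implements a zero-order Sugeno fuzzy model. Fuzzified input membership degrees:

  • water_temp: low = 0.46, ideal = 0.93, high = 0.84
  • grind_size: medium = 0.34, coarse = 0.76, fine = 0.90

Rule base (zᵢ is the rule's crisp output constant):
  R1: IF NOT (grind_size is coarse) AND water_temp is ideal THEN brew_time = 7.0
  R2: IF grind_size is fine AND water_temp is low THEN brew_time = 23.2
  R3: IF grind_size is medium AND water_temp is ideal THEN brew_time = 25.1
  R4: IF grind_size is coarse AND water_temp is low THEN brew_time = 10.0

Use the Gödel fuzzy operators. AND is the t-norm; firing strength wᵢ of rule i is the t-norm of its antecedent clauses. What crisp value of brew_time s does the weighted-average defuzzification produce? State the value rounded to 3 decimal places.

16.991

R1 (z=7.0): ¬coarse=1−0.76=0.24, ideal=0.93; AND[min(a, b)] → w = 0.24
R2 (z=23.2): fine=0.90, low=0.46; AND[min(a, b)] → w = 0.46
R3 (z=25.1): medium=0.34, ideal=0.93; AND[min(a, b)] → w = 0.34
R4 (z=10.0): coarse=0.76, low=0.46; AND[min(a, b)] → w = 0.46
Weighted average = (0.24·7.0 + 0.46·23.2 + 0.34·25.1 + 0.46·10.0) / (0.24 + 0.46 + 0.34 + 0.46)
  = 25.4860 / 1.5000 = 16.991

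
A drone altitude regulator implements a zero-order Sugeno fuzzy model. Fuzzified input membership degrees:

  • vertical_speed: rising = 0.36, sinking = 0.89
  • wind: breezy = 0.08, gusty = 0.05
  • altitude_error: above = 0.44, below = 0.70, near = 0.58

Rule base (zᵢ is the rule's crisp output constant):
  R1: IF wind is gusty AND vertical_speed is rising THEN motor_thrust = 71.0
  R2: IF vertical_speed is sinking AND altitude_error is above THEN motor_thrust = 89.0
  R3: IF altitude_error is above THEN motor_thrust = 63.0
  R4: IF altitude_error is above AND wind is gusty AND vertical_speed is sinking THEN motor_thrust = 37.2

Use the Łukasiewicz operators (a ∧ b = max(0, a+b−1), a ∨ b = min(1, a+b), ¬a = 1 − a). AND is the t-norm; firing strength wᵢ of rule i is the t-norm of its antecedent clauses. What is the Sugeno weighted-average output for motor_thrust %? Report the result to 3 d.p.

74.143

R1 (z=71.0): gusty=0.05, rising=0.36; AND[max(0, a+b−1)] → w = 0.00
R2 (z=89.0): sinking=0.89, above=0.44; AND[max(0, a+b−1)] → w = 0.33
R3 (z=63.0): above=0.44 → w = 0.44
R4 (z=37.2): above=0.44, gusty=0.05, sinking=0.89; AND[max(0, a+b−1)] → w = 0.00
Weighted average = (0.00·71.0 + 0.33·89.0 + 0.44·63.0 + 0.00·37.2) / (0.00 + 0.33 + 0.44 + 0.00)
  = 57.0900 / 0.7700 = 74.143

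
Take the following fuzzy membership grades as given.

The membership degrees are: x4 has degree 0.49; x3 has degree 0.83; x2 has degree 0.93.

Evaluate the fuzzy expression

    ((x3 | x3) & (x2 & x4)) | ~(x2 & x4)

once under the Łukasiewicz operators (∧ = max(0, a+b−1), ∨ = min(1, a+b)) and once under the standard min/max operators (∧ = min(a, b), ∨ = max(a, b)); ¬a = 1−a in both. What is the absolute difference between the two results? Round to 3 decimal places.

Under Łukasiewicz:
  x3 | x3 = min(1, a+b) on (0.83, 0.83) = 1.00
  x2 & x4 = max(0, a+b−1) on (0.93, 0.49) = 0.42
  (x3 | x3) & (x2 & x4) = max(0, a+b−1) on (1.00, 0.42) = 0.42
  x2 & x4 = max(0, a+b−1) on (0.93, 0.49) = 0.42
  ~(x2 & x4) = 1 − 0.42 = 0.58
  ((x3 | x3) & (x2 & x4)) | ~(x2 & x4) = min(1, a+b) on (0.42, 0.58) = 1.00
  → value = 1.0000
Under standard min/max:
  x3 | x3 = max(a, b) on (0.83, 0.83) = 0.83
  x2 & x4 = min(a, b) on (0.93, 0.49) = 0.49
  (x3 | x3) & (x2 & x4) = min(a, b) on (0.83, 0.49) = 0.49
  x2 & x4 = min(a, b) on (0.93, 0.49) = 0.49
  ~(x2 & x4) = 1 − 0.49 = 0.51
  ((x3 | x3) & (x2 & x4)) | ~(x2 & x4) = max(a, b) on (0.49, 0.51) = 0.51
  → value = 0.5100
|1.0000 − 0.5100| = 0.490

0.490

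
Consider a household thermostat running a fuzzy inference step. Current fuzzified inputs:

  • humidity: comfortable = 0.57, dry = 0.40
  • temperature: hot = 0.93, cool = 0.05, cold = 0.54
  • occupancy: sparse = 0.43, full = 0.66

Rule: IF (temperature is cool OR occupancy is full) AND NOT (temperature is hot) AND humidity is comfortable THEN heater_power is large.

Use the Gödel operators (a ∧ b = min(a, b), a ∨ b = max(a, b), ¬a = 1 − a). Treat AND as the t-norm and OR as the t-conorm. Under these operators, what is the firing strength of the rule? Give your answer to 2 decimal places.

firing strength: (cool=0.05 OR full=0.66) = 0.66; AND[min(a, b)] with ¬hot=1−0.93=0.07, comfortable=0.57 → w = 0.07

0.07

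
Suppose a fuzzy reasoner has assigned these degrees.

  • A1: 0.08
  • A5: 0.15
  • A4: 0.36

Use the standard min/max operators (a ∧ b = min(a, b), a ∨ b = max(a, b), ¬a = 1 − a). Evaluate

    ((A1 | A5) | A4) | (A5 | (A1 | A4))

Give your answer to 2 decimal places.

0.36

A1 | A5 = max(a, b) on (0.08, 0.15) = 0.15
(A1 | A5) | A4 = max(a, b) on (0.15, 0.36) = 0.36
A1 | A4 = max(a, b) on (0.08, 0.36) = 0.36
A5 | (A1 | A4) = max(a, b) on (0.15, 0.36) = 0.36
((A1 | A5) | A4) | (A5 | (A1 | A4)) = max(a, b) on (0.36, 0.36) = 0.36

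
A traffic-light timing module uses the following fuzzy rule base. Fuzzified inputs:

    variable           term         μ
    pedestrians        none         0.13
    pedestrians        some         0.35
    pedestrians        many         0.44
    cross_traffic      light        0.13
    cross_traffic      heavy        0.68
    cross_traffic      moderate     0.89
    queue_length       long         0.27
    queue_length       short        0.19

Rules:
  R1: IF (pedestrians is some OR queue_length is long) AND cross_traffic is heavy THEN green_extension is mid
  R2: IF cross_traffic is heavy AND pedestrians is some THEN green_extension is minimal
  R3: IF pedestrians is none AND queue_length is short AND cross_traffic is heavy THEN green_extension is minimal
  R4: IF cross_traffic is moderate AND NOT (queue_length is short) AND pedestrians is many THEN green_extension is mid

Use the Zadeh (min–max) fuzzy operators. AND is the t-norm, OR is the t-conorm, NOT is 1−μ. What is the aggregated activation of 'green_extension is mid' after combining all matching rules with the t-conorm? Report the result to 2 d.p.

R1: (some=0.35 OR long=0.27) = 0.35; AND[min(a, b)] with heavy=0.68 → w = 0.35
R2: heavy=0.68, some=0.35; AND[min(a, b)] → w = 0.35
R3: none=0.13, short=0.19, heavy=0.68; AND[min(a, b)] → w = 0.13
R4: moderate=0.89, ¬short=1−0.19=0.81, many=0.44; AND[min(a, b)] → w = 0.44
Rules with consequent 'mid': {R1, R4} → strengths 0.35, 0.44
Aggregate via t-conorm [max(a, b)]: 0.44

0.44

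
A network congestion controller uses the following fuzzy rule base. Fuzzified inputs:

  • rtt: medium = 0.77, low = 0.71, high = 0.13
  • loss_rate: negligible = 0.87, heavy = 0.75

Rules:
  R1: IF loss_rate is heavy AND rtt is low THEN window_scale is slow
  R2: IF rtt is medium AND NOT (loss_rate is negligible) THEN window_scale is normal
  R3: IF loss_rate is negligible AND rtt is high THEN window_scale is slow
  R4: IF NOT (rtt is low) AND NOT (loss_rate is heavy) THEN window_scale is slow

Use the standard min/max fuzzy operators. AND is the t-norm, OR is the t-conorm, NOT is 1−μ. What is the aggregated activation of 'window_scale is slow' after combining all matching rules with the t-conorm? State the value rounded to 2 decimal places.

R1: heavy=0.75, low=0.71; AND[min(a, b)] → w = 0.71
R2: medium=0.77, ¬negligible=1−0.87=0.13; AND[min(a, b)] → w = 0.13
R3: negligible=0.87, high=0.13; AND[min(a, b)] → w = 0.13
R4: ¬low=1−0.71=0.29, ¬heavy=1−0.75=0.25; AND[min(a, b)] → w = 0.25
Rules with consequent 'slow': {R1, R3, R4} → strengths 0.71, 0.13, 0.25
Aggregate via t-conorm [max(a, b)]: 0.71

0.71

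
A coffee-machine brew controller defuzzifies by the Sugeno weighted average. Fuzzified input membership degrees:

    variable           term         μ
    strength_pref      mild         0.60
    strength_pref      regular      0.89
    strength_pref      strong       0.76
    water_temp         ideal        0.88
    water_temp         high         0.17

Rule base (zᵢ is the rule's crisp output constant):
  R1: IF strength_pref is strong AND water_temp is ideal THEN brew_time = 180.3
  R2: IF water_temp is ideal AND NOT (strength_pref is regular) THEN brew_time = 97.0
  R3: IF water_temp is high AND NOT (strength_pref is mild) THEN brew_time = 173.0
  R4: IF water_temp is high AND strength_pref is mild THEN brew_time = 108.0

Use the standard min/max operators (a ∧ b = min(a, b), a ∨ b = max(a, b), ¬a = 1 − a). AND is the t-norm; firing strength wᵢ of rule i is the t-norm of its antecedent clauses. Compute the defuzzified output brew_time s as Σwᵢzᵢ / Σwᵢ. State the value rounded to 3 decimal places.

161.544

R1 (z=180.3): strong=0.76, ideal=0.88; AND[min(a, b)] → w = 0.76
R2 (z=97.0): ideal=0.88, ¬regular=1−0.89=0.11; AND[min(a, b)] → w = 0.11
R3 (z=173.0): high=0.17, ¬mild=1−0.60=0.40; AND[min(a, b)] → w = 0.17
R4 (z=108.0): high=0.17, mild=0.60; AND[min(a, b)] → w = 0.17
Weighted average = (0.76·180.3 + 0.11·97.0 + 0.17·173.0 + 0.17·108.0) / (0.76 + 0.11 + 0.17 + 0.17)
  = 195.4680 / 1.2100 = 161.544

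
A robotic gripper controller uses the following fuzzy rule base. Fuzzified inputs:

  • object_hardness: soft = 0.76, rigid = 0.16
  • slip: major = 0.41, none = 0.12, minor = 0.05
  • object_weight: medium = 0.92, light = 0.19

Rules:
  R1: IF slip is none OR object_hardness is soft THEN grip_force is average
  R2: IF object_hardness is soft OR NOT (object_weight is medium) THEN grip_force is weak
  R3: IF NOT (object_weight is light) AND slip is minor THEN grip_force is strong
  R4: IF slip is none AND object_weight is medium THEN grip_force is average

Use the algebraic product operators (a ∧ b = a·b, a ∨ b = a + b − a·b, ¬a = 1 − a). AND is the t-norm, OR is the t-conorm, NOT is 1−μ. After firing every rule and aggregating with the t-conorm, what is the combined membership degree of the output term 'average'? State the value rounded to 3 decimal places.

0.812

R1: none=0.12, soft=0.76; OR[a + b − a·b] → w = 0.7888
R2: soft=0.76, ¬medium=1−0.92=0.08; OR[a + b − a·b] → w = 0.7792
R3: ¬light=1−0.19=0.81, minor=0.05; AND[a·b] → w = 0.0405
R4: none=0.12, medium=0.92; AND[a·b] → w = 0.1104
Rules with consequent 'average': {R1, R4} → strengths 0.7888, 0.1104
Aggregate via t-conorm [a + b − a·b]: 0.8121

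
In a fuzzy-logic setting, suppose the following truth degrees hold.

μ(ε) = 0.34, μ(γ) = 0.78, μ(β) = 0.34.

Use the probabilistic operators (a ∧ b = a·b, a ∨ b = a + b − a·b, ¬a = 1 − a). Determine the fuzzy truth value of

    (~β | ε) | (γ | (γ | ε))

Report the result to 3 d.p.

~β = 1 − 0.3400 = 0.6600
~β | ε = a + b − a·b on (0.6600, 0.3400) = 0.7756
γ | ε = a + b − a·b on (0.7800, 0.3400) = 0.8548
γ | (γ | ε) = a + b − a·b on (0.7800, 0.8548) = 0.9681
(~β | ε) | (γ | (γ | ε)) = a + b − a·b on (0.7756, 0.9681) = 0.9928

0.993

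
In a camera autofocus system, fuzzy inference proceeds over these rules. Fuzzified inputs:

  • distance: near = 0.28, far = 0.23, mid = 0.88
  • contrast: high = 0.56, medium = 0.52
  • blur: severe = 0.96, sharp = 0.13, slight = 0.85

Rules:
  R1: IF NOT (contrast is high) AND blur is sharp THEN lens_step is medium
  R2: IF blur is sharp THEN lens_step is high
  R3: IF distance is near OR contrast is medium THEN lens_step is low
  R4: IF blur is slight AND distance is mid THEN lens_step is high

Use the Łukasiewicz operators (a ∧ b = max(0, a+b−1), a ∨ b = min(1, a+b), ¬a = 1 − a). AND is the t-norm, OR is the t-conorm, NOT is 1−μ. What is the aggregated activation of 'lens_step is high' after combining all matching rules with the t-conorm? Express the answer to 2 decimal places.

R1: ¬high=1−0.56=0.44, sharp=0.13; AND[max(0, a+b−1)] → w = 0.00
R2: sharp=0.13 → w = 0.13
R3: near=0.28, medium=0.52; OR[min(1, a+b)] → w = 0.80
R4: slight=0.85, mid=0.88; AND[max(0, a+b−1)] → w = 0.73
Rules with consequent 'high': {R2, R4} → strengths 0.13, 0.73
Aggregate via t-conorm [min(1, a+b)]: 0.86

0.86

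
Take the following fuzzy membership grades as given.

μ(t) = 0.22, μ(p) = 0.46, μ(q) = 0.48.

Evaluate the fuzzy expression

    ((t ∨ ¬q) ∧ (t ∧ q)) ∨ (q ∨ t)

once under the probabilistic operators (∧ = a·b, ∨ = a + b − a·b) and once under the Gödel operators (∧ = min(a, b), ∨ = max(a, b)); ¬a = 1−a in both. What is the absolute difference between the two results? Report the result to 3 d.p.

Under probabilistic:
  ¬q = 1 − 0.4800 = 0.5200
  t ∨ ¬q = a + b − a·b on (0.2200, 0.5200) = 0.6256
  t ∧ q = a·b on (0.2200, 0.4800) = 0.1056
  (t ∨ ¬q) ∧ (t ∧ q) = a·b on (0.6256, 0.1056) = 0.0661
  q ∨ t = a + b − a·b on (0.4800, 0.2200) = 0.5944
  ((t ∨ ¬q) ∧ (t ∧ q)) ∨ (q ∨ t) = a + b − a·b on (0.0661, 0.5944) = 0.6212
  → value = 0.6212
Under Gödel:
  ¬q = 1 − 0.48 = 0.52
  t ∨ ¬q = max(a, b) on (0.22, 0.52) = 0.52
  t ∧ q = min(a, b) on (0.22, 0.48) = 0.22
  (t ∨ ¬q) ∧ (t ∧ q) = min(a, b) on (0.52, 0.22) = 0.22
  q ∨ t = max(a, b) on (0.48, 0.22) = 0.48
  ((t ∨ ¬q) ∧ (t ∧ q)) ∨ (q ∨ t) = max(a, b) on (0.22, 0.48) = 0.48
  → value = 0.4800
|0.6212 − 0.4800| = 0.141

0.141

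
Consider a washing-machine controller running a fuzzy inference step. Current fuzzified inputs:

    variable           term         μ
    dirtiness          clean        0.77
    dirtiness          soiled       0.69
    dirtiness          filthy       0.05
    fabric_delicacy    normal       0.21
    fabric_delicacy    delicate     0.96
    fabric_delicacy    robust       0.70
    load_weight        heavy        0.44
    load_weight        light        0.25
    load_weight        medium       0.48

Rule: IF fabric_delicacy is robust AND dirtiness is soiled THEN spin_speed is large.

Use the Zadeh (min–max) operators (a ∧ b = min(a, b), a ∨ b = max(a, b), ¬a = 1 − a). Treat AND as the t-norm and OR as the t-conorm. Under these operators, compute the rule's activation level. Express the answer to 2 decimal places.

0.69

firing strength: robust=0.70, soiled=0.69; AND[min(a, b)] → w = 0.69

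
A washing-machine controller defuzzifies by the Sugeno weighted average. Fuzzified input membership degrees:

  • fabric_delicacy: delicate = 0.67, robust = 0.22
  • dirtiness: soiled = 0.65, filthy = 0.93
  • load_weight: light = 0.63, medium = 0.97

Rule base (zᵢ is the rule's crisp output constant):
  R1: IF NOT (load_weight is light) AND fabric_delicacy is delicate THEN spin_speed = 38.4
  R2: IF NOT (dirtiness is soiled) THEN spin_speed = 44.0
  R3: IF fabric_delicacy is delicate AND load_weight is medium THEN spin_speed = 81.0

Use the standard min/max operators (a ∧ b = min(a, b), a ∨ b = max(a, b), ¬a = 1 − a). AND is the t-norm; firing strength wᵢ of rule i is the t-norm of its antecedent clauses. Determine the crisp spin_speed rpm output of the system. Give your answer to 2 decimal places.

R1 (z=38.4): ¬light=1−0.63=0.37, delicate=0.67; AND[min(a, b)] → w = 0.37
R2 (z=44.0): ¬soiled=1−0.65=0.35 → w = 0.35
R3 (z=81.0): delicate=0.67, medium=0.97; AND[min(a, b)] → w = 0.67
Weighted average = (0.37·38.4 + 0.35·44.0 + 0.67·81.0) / (0.37 + 0.35 + 0.67)
  = 83.8780 / 1.3900 = 60.34

60.34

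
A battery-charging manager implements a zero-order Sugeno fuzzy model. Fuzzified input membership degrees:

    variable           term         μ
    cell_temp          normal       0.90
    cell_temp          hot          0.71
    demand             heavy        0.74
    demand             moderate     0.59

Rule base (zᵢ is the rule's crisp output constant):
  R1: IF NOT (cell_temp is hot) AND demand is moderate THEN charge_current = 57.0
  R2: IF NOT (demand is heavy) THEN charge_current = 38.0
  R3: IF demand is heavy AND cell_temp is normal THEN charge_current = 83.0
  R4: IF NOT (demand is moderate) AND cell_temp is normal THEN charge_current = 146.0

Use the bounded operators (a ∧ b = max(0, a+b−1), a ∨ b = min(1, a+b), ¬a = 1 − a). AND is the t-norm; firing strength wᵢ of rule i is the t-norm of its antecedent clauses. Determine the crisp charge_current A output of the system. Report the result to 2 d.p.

R1 (z=57.0): ¬hot=1−0.71=0.29, moderate=0.59; AND[max(0, a+b−1)] → w = 0.00
R2 (z=38.0): ¬heavy=1−0.74=0.26 → w = 0.26
R3 (z=83.0): heavy=0.74, normal=0.90; AND[max(0, a+b−1)] → w = 0.64
R4 (z=146.0): ¬moderate=1−0.59=0.41, normal=0.90; AND[max(0, a+b−1)] → w = 0.31
Weighted average = (0.00·57.0 + 0.26·38.0 + 0.64·83.0 + 0.31·146.0) / (0.00 + 0.26 + 0.64 + 0.31)
  = 108.2600 / 1.2100 = 89.47

89.47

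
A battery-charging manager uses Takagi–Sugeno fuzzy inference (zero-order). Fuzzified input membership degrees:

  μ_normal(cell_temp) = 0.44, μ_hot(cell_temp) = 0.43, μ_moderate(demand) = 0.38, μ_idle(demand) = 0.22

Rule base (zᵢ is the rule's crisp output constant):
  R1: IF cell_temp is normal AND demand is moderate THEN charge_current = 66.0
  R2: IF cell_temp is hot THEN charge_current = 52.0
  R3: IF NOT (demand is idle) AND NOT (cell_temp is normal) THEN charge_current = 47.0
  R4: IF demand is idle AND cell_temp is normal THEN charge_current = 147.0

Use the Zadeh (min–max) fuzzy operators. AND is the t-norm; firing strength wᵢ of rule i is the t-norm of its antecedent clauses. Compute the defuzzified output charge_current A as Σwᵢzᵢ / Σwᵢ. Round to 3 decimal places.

66.730

R1 (z=66.0): normal=0.44, moderate=0.38; AND[min(a, b)] → w = 0.38
R2 (z=52.0): hot=0.43 → w = 0.43
R3 (z=47.0): ¬idle=1−0.22=0.78, ¬normal=1−0.44=0.56; AND[min(a, b)] → w = 0.56
R4 (z=147.0): idle=0.22, normal=0.44; AND[min(a, b)] → w = 0.22
Weighted average = (0.38·66.0 + 0.43·52.0 + 0.56·47.0 + 0.22·147.0) / (0.38 + 0.43 + 0.56 + 0.22)
  = 106.1000 / 1.5900 = 66.730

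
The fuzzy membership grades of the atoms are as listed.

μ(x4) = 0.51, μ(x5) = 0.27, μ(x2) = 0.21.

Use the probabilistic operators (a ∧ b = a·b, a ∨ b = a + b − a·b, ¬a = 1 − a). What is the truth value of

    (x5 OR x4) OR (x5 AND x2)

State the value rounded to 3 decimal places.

0.663

x5 OR x4 = a + b − a·b on (0.2700, 0.5100) = 0.6423
x5 AND x2 = a·b on (0.2700, 0.2100) = 0.0567
(x5 OR x4) OR (x5 AND x2) = a + b − a·b on (0.6423, 0.0567) = 0.6626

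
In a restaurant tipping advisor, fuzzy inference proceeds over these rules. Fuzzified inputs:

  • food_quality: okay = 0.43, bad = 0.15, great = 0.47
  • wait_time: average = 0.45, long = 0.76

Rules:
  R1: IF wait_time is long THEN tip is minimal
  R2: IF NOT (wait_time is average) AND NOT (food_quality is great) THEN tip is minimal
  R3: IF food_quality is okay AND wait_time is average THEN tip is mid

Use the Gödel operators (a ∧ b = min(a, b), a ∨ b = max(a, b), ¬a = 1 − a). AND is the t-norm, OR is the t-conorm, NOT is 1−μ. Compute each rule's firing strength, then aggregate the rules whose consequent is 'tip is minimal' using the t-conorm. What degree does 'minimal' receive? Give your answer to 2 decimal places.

0.76

R1: long=0.76 → w = 0.76
R2: ¬average=1−0.45=0.55, ¬great=1−0.47=0.53; AND[min(a, b)] → w = 0.53
R3: okay=0.43, average=0.45; AND[min(a, b)] → w = 0.43
Rules with consequent 'minimal': {R1, R2} → strengths 0.76, 0.53
Aggregate via t-conorm [max(a, b)]: 0.76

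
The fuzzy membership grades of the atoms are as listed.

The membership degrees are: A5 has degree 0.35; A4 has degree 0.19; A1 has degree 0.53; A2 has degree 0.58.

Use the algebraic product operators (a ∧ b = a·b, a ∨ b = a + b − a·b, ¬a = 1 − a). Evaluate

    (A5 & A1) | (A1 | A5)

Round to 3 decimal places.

A5 & A1 = a·b on (0.3500, 0.5300) = 0.1855
A1 | A5 = a + b − a·b on (0.5300, 0.3500) = 0.6945
(A5 & A1) | (A1 | A5) = a + b − a·b on (0.1855, 0.6945) = 0.7512

0.751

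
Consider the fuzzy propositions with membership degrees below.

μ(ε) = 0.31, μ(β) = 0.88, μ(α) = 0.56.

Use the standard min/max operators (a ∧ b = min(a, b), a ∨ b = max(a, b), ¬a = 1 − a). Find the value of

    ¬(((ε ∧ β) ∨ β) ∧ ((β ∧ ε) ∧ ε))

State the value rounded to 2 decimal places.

0.69

ε ∧ β = min(a, b) on (0.31, 0.88) = 0.31
(ε ∧ β) ∨ β = max(a, b) on (0.31, 0.88) = 0.88
β ∧ ε = min(a, b) on (0.88, 0.31) = 0.31
(β ∧ ε) ∧ ε = min(a, b) on (0.31, 0.31) = 0.31
((ε ∧ β) ∨ β) ∧ ((β ∧ ε) ∧ ε) = min(a, b) on (0.88, 0.31) = 0.31
¬(((ε ∧ β) ∨ β) ∧ ((β ∧ ε) ∧ ε)) = 1 − 0.31 = 0.69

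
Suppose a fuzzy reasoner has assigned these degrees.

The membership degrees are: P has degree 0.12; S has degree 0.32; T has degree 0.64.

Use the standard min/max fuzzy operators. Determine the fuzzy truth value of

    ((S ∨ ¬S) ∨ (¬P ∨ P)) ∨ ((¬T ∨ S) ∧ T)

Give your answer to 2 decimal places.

¬S = 1 − 0.32 = 0.68
S ∨ ¬S = max(a, b) on (0.32, 0.68) = 0.68
¬P = 1 − 0.12 = 0.88
¬P ∨ P = max(a, b) on (0.88, 0.12) = 0.88
(S ∨ ¬S) ∨ (¬P ∨ P) = max(a, b) on (0.68, 0.88) = 0.88
¬T = 1 − 0.64 = 0.36
¬T ∨ S = max(a, b) on (0.36, 0.32) = 0.36
(¬T ∨ S) ∧ T = min(a, b) on (0.36, 0.64) = 0.36
((S ∨ ¬S) ∨ (¬P ∨ P)) ∨ ((¬T ∨ S) ∧ T) = max(a, b) on (0.88, 0.36) = 0.88

0.88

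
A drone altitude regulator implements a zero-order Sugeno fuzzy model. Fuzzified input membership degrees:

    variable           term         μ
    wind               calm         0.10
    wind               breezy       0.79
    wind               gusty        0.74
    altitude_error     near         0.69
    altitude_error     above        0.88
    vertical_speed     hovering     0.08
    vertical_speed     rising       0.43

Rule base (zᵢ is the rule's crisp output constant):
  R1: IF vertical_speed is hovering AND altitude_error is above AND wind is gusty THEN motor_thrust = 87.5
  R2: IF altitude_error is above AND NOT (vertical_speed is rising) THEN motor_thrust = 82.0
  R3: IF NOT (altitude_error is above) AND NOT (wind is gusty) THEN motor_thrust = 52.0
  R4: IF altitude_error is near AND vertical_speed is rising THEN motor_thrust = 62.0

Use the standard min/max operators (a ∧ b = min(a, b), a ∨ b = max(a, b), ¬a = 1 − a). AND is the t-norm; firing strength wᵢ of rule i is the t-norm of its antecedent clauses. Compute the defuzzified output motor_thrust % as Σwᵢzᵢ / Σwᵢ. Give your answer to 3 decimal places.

R1 (z=87.5): hovering=0.08, above=0.88, gusty=0.74; AND[min(a, b)] → w = 0.08
R2 (z=82.0): above=0.88, ¬rising=1−0.43=0.57; AND[min(a, b)] → w = 0.57
R3 (z=52.0): ¬above=1−0.88=0.12, ¬gusty=1−0.74=0.26; AND[min(a, b)] → w = 0.12
R4 (z=62.0): near=0.69, rising=0.43; AND[min(a, b)] → w = 0.43
Weighted average = (0.08·87.5 + 0.57·82.0 + 0.12·52.0 + 0.43·62.0) / (0.08 + 0.57 + 0.12 + 0.43)
  = 86.6400 / 1.2000 = 72.200

72.200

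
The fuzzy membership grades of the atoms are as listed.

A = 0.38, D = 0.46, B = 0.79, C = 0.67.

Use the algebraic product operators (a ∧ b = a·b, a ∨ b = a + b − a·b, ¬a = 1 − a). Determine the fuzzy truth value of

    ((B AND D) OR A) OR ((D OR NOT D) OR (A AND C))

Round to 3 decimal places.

0.927

B AND D = a·b on (0.7900, 0.4600) = 0.3634
(B AND D) OR A = a + b − a·b on (0.3634, 0.3800) = 0.6053
NOT D = 1 − 0.4600 = 0.5400
D OR NOT D = a + b − a·b on (0.4600, 0.5400) = 0.7516
A AND C = a·b on (0.3800, 0.6700) = 0.2546
(D OR NOT D) OR (A AND C) = a + b − a·b on (0.7516, 0.2546) = 0.8148
((B AND D) OR A) OR ((D OR NOT D) OR (A AND C)) = a + b − a·b on (0.6053, 0.8148) = 0.9269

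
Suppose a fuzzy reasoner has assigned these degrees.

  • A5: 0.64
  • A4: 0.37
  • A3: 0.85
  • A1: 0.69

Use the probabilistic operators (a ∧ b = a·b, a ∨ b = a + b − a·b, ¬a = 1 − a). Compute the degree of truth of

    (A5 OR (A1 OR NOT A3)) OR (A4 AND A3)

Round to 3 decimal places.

0.935

NOT A3 = 1 − 0.8500 = 0.1500
A1 OR NOT A3 = a + b − a·b on (0.6900, 0.1500) = 0.7365
A5 OR (A1 OR NOT A3) = a + b − a·b on (0.6400, 0.7365) = 0.9051
A4 AND A3 = a·b on (0.3700, 0.8500) = 0.3145
(A5 OR (A1 OR NOT A3)) OR (A4 AND A3) = a + b − a·b on (0.9051, 0.3145) = 0.9350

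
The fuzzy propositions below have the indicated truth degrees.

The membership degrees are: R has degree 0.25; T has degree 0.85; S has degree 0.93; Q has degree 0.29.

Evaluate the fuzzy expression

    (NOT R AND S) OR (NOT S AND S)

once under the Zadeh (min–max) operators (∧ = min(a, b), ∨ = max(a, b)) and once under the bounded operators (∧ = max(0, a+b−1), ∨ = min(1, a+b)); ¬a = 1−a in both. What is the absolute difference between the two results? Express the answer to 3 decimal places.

Under Zadeh (min–max):
  NOT R = 1 − 0.25 = 0.75
  NOT R AND S = min(a, b) on (0.75, 0.93) = 0.75
  NOT S = 1 − 0.93 = 0.07
  NOT S AND S = min(a, b) on (0.07, 0.93) = 0.07
  (NOT R AND S) OR (NOT S AND S) = max(a, b) on (0.75, 0.07) = 0.75
  → value = 0.7500
Under bounded:
  NOT R = 1 − 0.25 = 0.75
  NOT R AND S = max(0, a+b−1) on (0.75, 0.93) = 0.68
  NOT S = 1 − 0.93 = 0.07
  NOT S AND S = max(0, a+b−1) on (0.07, 0.93) = 0.00
  (NOT R AND S) OR (NOT S AND S) = min(1, a+b) on (0.68, 0.00) = 0.68
  → value = 0.6800
|0.7500 − 0.6800| = 0.070

0.070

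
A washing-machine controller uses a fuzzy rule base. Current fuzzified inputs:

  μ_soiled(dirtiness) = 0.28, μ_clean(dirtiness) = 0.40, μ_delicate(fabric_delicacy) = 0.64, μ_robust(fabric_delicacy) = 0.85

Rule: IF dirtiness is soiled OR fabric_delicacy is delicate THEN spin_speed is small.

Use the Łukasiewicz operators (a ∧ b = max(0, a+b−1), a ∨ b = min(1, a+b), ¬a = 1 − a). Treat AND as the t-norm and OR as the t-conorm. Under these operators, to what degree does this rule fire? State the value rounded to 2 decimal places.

firing strength: soiled=0.28, delicate=0.64; OR[min(1, a+b)] → w = 0.92

0.92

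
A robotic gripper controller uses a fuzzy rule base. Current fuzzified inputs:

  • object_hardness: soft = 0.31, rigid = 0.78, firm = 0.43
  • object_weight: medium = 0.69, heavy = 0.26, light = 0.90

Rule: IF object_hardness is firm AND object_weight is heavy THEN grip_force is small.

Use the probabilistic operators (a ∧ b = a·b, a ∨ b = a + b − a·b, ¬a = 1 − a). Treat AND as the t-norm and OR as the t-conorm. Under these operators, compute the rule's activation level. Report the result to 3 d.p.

0.112

firing strength: firm=0.43, heavy=0.26; AND[a·b] → w = 0.1118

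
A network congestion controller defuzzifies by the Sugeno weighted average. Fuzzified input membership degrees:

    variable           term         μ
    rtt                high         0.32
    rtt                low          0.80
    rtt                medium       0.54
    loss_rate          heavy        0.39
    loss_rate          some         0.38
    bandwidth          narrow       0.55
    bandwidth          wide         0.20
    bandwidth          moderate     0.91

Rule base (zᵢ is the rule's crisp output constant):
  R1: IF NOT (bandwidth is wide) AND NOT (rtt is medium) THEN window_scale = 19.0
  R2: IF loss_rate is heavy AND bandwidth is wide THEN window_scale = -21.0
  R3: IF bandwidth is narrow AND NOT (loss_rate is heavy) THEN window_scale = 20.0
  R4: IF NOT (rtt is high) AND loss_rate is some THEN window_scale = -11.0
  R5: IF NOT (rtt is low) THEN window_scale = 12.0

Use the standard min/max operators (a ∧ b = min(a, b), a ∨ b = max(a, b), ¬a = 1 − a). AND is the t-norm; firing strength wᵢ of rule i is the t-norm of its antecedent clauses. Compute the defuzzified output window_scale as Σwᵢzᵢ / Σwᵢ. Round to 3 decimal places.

R1 (z=19.0): ¬wide=1−0.20=0.80, ¬medium=1−0.54=0.46; AND[min(a, b)] → w = 0.46
R2 (z=-21.0): heavy=0.39, wide=0.20; AND[min(a, b)] → w = 0.20
R3 (z=20.0): narrow=0.55, ¬heavy=1−0.39=0.61; AND[min(a, b)] → w = 0.55
R4 (z=-11.0): ¬high=1−0.32=0.68, some=0.38; AND[min(a, b)] → w = 0.38
R5 (z=12.0): ¬low=1−0.80=0.20 → w = 0.20
Weighted average = (0.46·19.0 + 0.20·-21.0 + 0.55·20.0 + 0.38·-11.0 + 0.20·12.0) / (0.46 + 0.20 + 0.55 + 0.38 + 0.20)
  = 13.7600 / 1.7900 = 7.687

7.687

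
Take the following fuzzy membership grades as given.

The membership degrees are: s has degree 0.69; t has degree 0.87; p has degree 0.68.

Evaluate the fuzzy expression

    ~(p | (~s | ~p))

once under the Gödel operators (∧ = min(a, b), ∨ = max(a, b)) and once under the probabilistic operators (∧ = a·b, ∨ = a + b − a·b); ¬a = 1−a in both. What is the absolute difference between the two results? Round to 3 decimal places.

Under Gödel:
  ~s = 1 − 0.69 = 0.31
  ~p = 1 − 0.68 = 0.32
  ~s | ~p = max(a, b) on (0.31, 0.32) = 0.32
  p | (~s | ~p) = max(a, b) on (0.68, 0.32) = 0.68
  ~(p | (~s | ~p)) = 1 − 0.68 = 0.32
  → value = 0.3200
Under probabilistic:
  ~s = 1 − 0.6900 = 0.3100
  ~p = 1 − 0.6800 = 0.3200
  ~s | ~p = a + b − a·b on (0.3100, 0.3200) = 0.5308
  p | (~s | ~p) = a + b − a·b on (0.6800, 0.5308) = 0.8499
  ~(p | (~s | ~p)) = 1 − 0.8499 = 0.1501
  → value = 0.1501
|0.3200 − 0.1501| = 0.170

0.170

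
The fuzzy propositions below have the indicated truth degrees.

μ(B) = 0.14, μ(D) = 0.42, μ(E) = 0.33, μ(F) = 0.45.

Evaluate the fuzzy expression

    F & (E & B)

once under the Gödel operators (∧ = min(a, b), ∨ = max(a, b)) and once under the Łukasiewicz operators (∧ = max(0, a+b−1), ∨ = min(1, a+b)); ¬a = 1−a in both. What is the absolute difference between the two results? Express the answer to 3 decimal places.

0.140

Under Gödel:
  E & B = min(a, b) on (0.33, 0.14) = 0.14
  F & (E & B) = min(a, b) on (0.45, 0.14) = 0.14
  → value = 0.1400
Under Łukasiewicz:
  E & B = max(0, a+b−1) on (0.33, 0.14) = 0.00
  F & (E & B) = max(0, a+b−1) on (0.45, 0.00) = 0.00
  → value = 0.0000
|0.1400 − 0.0000| = 0.140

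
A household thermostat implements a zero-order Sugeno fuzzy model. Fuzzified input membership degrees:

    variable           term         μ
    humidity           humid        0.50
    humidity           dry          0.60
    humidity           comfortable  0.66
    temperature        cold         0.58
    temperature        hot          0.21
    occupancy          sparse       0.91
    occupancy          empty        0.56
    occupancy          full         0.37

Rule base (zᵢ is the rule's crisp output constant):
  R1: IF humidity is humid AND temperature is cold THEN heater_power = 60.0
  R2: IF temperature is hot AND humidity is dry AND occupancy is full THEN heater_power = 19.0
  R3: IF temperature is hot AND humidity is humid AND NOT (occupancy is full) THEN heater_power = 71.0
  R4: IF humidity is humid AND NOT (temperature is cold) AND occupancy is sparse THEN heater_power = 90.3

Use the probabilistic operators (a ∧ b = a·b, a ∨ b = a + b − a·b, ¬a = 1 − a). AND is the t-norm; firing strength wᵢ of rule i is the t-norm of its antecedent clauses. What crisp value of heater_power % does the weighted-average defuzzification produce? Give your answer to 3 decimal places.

67.757

R1 (z=60.0): humid=0.50, cold=0.58; AND[a·b] → w = 0.2900
R2 (z=19.0): hot=0.21, dry=0.60, full=0.37; AND[a·b] → w = 0.0466
R3 (z=71.0): hot=0.21, humid=0.50, ¬full=1−0.37=0.63; AND[a·b] → w = 0.0662
R4 (z=90.3): humid=0.50, ¬cold=1−0.58=0.42, sparse=0.91; AND[a·b] → w = 0.1911
Weighted average = (0.2900·60.0 + 0.0466·19.0 + 0.0662·71.0 + 0.1911·90.3) / (0.2900 + 0.0466 + 0.0662 + 0.1911)
  = 40.2388 / 0.5939 = 67.757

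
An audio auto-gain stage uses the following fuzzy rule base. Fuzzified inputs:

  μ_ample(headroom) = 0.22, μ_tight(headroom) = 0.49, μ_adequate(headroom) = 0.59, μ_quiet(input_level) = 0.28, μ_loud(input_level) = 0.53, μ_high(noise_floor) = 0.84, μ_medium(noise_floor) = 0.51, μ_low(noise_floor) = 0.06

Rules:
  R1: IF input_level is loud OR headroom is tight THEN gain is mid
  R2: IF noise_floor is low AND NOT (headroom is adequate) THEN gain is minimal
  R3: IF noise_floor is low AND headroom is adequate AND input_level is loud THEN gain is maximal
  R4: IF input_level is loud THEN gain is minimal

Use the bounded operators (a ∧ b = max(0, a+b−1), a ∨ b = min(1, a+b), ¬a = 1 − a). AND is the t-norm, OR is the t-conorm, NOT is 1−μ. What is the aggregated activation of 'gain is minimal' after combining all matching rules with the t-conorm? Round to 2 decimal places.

R1: loud=0.53, tight=0.49; OR[min(1, a+b)] → w = 1.00
R2: low=0.06, ¬adequate=1−0.59=0.41; AND[max(0, a+b−1)] → w = 0.00
R3: low=0.06, adequate=0.59, loud=0.53; AND[max(0, a+b−1)] → w = 0.00
R4: loud=0.53 → w = 0.53
Rules with consequent 'minimal': {R2, R4} → strengths 0.00, 0.53
Aggregate via t-conorm [min(1, a+b)]: 0.53

0.53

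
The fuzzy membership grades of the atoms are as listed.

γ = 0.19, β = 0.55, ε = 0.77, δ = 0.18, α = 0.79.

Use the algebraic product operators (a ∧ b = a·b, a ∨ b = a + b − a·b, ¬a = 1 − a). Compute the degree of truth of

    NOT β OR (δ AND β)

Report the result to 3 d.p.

NOT β = 1 − 0.5500 = 0.4500
δ AND β = a·b on (0.1800, 0.5500) = 0.0990
NOT β OR (δ AND β) = a + b − a·b on (0.4500, 0.0990) = 0.5044

0.504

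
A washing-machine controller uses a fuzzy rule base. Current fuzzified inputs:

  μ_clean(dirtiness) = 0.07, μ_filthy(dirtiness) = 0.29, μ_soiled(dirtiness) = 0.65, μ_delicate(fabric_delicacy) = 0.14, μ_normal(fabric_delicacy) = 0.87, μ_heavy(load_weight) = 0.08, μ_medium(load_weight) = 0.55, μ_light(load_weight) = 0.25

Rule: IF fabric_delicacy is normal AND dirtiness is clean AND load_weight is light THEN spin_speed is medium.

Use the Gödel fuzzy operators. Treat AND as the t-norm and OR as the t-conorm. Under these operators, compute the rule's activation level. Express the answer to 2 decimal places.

firing strength: normal=0.87, clean=0.07, light=0.25; AND[min(a, b)] → w = 0.07

0.07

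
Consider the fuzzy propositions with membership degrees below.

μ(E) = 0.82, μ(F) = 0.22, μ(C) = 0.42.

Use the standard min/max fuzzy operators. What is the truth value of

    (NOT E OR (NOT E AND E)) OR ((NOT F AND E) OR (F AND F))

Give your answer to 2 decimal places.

NOT E = 1 − 0.82 = 0.18
NOT E = 1 − 0.82 = 0.18
NOT E AND E = min(a, b) on (0.18, 0.82) = 0.18
NOT E OR (NOT E AND E) = max(a, b) on (0.18, 0.18) = 0.18
NOT F = 1 − 0.22 = 0.78
NOT F AND E = min(a, b) on (0.78, 0.82) = 0.78
F AND F = min(a, b) on (0.22, 0.22) = 0.22
(NOT F AND E) OR (F AND F) = max(a, b) on (0.78, 0.22) = 0.78
(NOT E OR (NOT E AND E)) OR ((NOT F AND E) OR (F AND F)) = max(a, b) on (0.18, 0.78) = 0.78

0.78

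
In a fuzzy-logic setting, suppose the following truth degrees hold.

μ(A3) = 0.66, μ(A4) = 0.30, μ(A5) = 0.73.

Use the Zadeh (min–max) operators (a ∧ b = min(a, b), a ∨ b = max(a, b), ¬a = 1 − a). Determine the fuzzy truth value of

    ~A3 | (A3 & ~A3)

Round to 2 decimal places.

~A3 = 1 − 0.66 = 0.34
~A3 = 1 − 0.66 = 0.34
A3 & ~A3 = min(a, b) on (0.66, 0.34) = 0.34
~A3 | (A3 & ~A3) = max(a, b) on (0.34, 0.34) = 0.34

0.34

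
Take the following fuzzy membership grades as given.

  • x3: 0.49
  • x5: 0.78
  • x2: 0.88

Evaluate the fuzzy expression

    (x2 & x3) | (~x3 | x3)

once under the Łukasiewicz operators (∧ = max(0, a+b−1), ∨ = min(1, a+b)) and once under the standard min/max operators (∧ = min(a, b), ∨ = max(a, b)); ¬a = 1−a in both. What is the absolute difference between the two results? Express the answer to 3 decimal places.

0.490

Under Łukasiewicz:
  x2 & x3 = max(0, a+b−1) on (0.88, 0.49) = 0.37
  ~x3 = 1 − 0.49 = 0.51
  ~x3 | x3 = min(1, a+b) on (0.51, 0.49) = 1.00
  (x2 & x3) | (~x3 | x3) = min(1, a+b) on (0.37, 1.00) = 1.00
  → value = 1.0000
Under standard min/max:
  x2 & x3 = min(a, b) on (0.88, 0.49) = 0.49
  ~x3 = 1 − 0.49 = 0.51
  ~x3 | x3 = max(a, b) on (0.51, 0.49) = 0.51
  (x2 & x3) | (~x3 | x3) = max(a, b) on (0.49, 0.51) = 0.51
  → value = 0.5100
|1.0000 − 0.5100| = 0.490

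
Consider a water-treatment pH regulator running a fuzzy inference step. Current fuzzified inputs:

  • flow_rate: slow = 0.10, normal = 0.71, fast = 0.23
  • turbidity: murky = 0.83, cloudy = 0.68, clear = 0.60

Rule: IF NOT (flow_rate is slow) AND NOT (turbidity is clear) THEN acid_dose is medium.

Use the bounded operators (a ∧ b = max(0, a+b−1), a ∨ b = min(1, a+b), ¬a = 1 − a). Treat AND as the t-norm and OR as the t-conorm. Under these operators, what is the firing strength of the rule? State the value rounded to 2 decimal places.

0.30

firing strength: ¬slow=1−0.10=0.90, ¬clear=1−0.60=0.40; AND[max(0, a+b−1)] → w = 0.30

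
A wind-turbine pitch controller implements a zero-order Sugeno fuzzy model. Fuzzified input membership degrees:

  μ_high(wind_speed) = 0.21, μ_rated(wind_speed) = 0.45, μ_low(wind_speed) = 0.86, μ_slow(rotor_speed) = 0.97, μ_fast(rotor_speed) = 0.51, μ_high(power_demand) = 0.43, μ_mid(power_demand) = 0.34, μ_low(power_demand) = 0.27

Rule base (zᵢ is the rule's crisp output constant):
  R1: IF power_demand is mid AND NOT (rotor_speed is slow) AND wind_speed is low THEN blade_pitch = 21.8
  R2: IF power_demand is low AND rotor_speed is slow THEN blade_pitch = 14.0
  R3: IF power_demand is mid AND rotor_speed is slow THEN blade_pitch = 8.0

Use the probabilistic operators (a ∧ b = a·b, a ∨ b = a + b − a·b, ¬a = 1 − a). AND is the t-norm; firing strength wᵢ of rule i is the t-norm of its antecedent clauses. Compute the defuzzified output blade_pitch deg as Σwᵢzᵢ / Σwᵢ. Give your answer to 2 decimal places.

10.82

R1 (z=21.8): mid=0.34, ¬slow=1−0.97=0.03, low=0.86; AND[a·b] → w = 0.0088
R2 (z=14.0): low=0.27, slow=0.97; AND[a·b] → w = 0.2619
R3 (z=8.0): mid=0.34, slow=0.97; AND[a·b] → w = 0.3298
Weighted average = (0.0088·21.8 + 0.2619·14.0 + 0.3298·8.0) / (0.0088 + 0.2619 + 0.3298)
  = 6.4962 / 0.6005 = 10.82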